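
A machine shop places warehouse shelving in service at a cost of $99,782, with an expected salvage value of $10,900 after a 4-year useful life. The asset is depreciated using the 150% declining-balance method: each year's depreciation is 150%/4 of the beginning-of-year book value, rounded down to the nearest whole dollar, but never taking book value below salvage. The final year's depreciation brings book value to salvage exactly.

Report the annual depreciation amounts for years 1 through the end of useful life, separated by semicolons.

Depreciable base = $99,782 − $10,900 = $88,882.
Year 1: ⌊$99,782 × 150%/4⌋ = $37,418. Book value $62,364.
Year 2: ⌊$62,364 × 150%/4⌋ = $23,386. Book value $38,978.
Year 3: ⌊$38,978 × 150%/4⌋ = $14,616. Book value $24,362.
Year 4 (final): $24,362 − $10,900 = $13,462. Book value $10,900.

$37,418; $23,386; $14,616; $13,462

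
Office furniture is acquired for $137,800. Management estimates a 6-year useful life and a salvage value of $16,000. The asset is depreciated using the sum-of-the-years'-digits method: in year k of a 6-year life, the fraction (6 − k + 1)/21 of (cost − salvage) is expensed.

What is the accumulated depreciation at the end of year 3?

$87,000

Depreciable base = $137,800 − $16,000 = $121,800.
Sum of the years' digits = 6+5+4+3+2+1 = 21.
Year 1: $121,800 × 6/21 = $34,800. Book value $103,000.
Year 2: $121,800 × 5/21 = $29,000. Book value $74,000.
Year 3: $121,800 × 4/21 = $23,200. Book value $50,800.
Accumulated through year 3 = $137,800 − $50,800 = $87,000.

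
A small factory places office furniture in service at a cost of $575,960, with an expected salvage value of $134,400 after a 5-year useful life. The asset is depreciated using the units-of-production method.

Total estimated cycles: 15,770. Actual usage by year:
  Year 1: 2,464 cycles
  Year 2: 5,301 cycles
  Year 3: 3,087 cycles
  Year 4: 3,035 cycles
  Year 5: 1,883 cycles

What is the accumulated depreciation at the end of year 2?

Depreciable base = $575,960 − $134,400 = $441,560.
Rate = $441,560 / 15,770 cycles = $28 per cycle.
Year 1: 2,464 × $28 = $68,992. Book value $506,968.
Year 2: 5,301 × $28 = $148,428. Book value $358,540.
Accumulated through year 2 = $575,960 − $358,540 = $217,420.

$217,420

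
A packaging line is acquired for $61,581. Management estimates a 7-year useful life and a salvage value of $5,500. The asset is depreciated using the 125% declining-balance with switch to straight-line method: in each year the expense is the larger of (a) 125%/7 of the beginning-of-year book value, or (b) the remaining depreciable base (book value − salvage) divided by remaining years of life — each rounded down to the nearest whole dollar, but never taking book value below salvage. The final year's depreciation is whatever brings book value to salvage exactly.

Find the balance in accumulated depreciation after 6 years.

Depreciable base = $61,581 − $5,500 = $56,081.
Year 1: DB = ⌊$61,581 × 125%/7⌋ = $10,996; SL = ⌊$56,081/7⌋ = $8,011 → take DB $10,996. Book value $50,585.
Year 2: DB = ⌊$50,585 × 125%/7⌋ = $9,033; SL = ⌊$45,085/6⌋ = $7,514 → take DB $9,033. Book value $41,552.
Year 3: DB = ⌊$41,552 × 125%/7⌋ = $7,420; SL = ⌊$36,052/5⌋ = $7,210 → take DB $7,420. Book value $34,132.
Year 4: DB = ⌊$34,132 × 125%/7⌋ = $6,095; SL = ⌊$28,632/4⌋ = $7,158 → take SL $7,158. Book value $26,974.
Year 5: DB = ⌊$26,974 × 125%/7⌋ = $4,816; SL = ⌊$21,474/3⌋ = $7,158 → take SL $7,158. Book value $19,816.
Year 6: DB = ⌊$19,816 × 125%/7⌋ = $3,538; SL = ⌊$14,316/2⌋ = $7,158 → take SL $7,158. Book value $12,658.
Accumulated through year 6 = $61,581 − $12,658 = $48,923.

$48,923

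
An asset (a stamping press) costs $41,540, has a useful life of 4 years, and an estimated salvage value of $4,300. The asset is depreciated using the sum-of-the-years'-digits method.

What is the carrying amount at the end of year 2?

Depreciable base = $41,540 − $4,300 = $37,240.
Sum of the years' digits = 4+3+2+1 = 10.
Year 1: $37,240 × 4/10 = $14,896. Book value $26,644.
Year 2: $37,240 × 3/10 = $11,172. Book value $15,472.

$15,472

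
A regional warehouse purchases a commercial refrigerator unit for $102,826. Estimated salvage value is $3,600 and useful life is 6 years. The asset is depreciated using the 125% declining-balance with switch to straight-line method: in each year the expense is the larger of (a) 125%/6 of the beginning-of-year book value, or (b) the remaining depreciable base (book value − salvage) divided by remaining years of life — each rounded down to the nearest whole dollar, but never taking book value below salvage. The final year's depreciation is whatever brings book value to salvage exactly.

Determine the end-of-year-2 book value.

$64,445

Depreciable base = $102,826 − $3,600 = $99,226.
Year 1: DB = ⌊$102,826 × 125%/6⌋ = $21,422; SL = ⌊$99,226/6⌋ = $16,537 → take DB $21,422. Book value $81,404.
Year 2: DB = ⌊$81,404 × 125%/6⌋ = $16,959; SL = ⌊$77,804/5⌋ = $15,560 → take DB $16,959. Book value $64,445.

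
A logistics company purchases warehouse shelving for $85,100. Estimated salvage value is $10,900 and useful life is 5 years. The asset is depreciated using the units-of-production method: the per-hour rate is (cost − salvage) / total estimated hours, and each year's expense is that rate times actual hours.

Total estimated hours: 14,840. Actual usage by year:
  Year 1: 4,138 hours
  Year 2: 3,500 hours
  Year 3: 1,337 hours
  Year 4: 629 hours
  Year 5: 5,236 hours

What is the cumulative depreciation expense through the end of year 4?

Depreciable base = $85,100 − $10,900 = $74,200.
Rate = $74,200 / 14,840 hours = $5 per hour.
Year 1: 4,138 × $5 = $20,690. Book value $64,410.
Year 2: 3,500 × $5 = $17,500. Book value $46,910.
Year 3: 1,337 × $5 = $6,685. Book value $40,225.
Year 4: 629 × $5 = $3,145. Book value $37,080.
Accumulated through year 4 = $85,100 − $37,080 = $48,020.

$48,020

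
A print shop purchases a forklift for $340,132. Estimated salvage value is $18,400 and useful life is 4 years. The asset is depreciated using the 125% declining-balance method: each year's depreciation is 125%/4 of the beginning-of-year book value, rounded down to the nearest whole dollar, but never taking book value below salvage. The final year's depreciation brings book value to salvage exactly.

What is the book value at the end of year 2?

$160,766

Depreciable base = $340,132 − $18,400 = $321,732.
Year 1: ⌊$340,132 × 125%/4⌋ = $106,291. Book value $233,841.
Year 2: ⌊$233,841 × 125%/4⌋ = $73,075. Book value $160,766.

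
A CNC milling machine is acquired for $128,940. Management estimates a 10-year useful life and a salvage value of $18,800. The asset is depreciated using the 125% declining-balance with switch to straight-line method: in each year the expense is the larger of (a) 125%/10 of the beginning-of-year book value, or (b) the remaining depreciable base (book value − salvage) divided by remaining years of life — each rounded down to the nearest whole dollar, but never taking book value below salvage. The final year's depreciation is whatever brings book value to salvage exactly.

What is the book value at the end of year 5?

Depreciable base = $128,940 − $18,800 = $110,140.
Year 1: DB = ⌊$128,940 × 125%/10⌋ = $16,117; SL = ⌊$110,140/10⌋ = $11,014 → take DB $16,117. Book value $112,823.
Year 2: DB = ⌊$112,823 × 125%/10⌋ = $14,102; SL = ⌊$94,023/9⌋ = $10,447 → take DB $14,102. Book value $98,721.
Year 3: DB = ⌊$98,721 × 125%/10⌋ = $12,340; SL = ⌊$79,921/8⌋ = $9,990 → take DB $12,340. Book value $86,381.
Year 4: DB = ⌊$86,381 × 125%/10⌋ = $10,797; SL = ⌊$67,581/7⌋ = $9,654 → take DB $10,797. Book value $75,584.
Year 5: DB = ⌊$75,584 × 125%/10⌋ = $9,448; SL = ⌊$56,784/6⌋ = $9,464 → take SL $9,464. Book value $66,120.

$66,120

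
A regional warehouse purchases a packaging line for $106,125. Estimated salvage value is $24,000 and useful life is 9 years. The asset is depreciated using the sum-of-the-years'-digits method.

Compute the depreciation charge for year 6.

$7,300

Depreciable base = $106,125 − $24,000 = $82,125.
Sum of the years' digits = 9+8+7+6+5+4+3+2+1 = 45.
Year 1: $82,125 × 9/45 = $16,425. Book value $89,700.
Year 2: $82,125 × 8/45 = $14,600. Book value $75,100.
Year 3: $82,125 × 7/45 = $12,775. Book value $62,325.
Year 4: $82,125 × 6/45 = $10,950. Book value $51,375.
Year 5: $82,125 × 5/45 = $9,125. Book value $42,250.
Year 6: $82,125 × 4/45 = $7,300. Book value $34,950.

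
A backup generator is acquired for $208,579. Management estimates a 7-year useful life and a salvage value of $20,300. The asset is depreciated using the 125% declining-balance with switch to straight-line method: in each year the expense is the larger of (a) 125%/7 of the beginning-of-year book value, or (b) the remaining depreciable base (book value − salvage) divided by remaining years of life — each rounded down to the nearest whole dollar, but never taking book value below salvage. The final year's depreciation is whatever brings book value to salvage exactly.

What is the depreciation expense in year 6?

$23,827

Depreciable base = $208,579 − $20,300 = $188,279.
Year 1: DB = ⌊$208,579 × 125%/7⌋ = $37,246; SL = ⌊$188,279/7⌋ = $26,897 → take DB $37,246. Book value $171,333.
Year 2: DB = ⌊$171,333 × 125%/7⌋ = $30,595; SL = ⌊$151,033/6⌋ = $25,172 → take DB $30,595. Book value $140,738.
Year 3: DB = ⌊$140,738 × 125%/7⌋ = $25,131; SL = ⌊$120,438/5⌋ = $24,087 → take DB $25,131. Book value $115,607.
Year 4: DB = ⌊$115,607 × 125%/7⌋ = $20,644; SL = ⌊$95,307/4⌋ = $23,826 → take SL $23,826. Book value $91,781.
Year 5: DB = ⌊$91,781 × 125%/7⌋ = $16,389; SL = ⌊$71,481/3⌋ = $23,827 → take SL $23,827. Book value $67,954.
Year 6: DB = ⌊$67,954 × 125%/7⌋ = $12,134; SL = ⌊$47,654/2⌋ = $23,827 → take SL $23,827. Book value $44,127.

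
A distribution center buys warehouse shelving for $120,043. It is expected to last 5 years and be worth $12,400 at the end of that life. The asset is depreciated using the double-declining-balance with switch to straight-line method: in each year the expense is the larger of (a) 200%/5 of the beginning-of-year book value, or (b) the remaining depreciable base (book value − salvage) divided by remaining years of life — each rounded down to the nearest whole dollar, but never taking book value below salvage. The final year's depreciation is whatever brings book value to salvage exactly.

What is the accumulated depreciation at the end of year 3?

Depreciable base = $120,043 − $12,400 = $107,643.
Year 1: DB = ⌊$120,043 × 200%/5⌋ = $48,017; SL = ⌊$107,643/5⌋ = $21,528 → take DB $48,017. Book value $72,026.
Year 2: DB = ⌊$72,026 × 200%/5⌋ = $28,810; SL = ⌊$59,626/4⌋ = $14,906 → take DB $28,810. Book value $43,216.
Year 3: DB = ⌊$43,216 × 200%/5⌋ = $17,286; SL = ⌊$30,816/3⌋ = $10,272 → take DB $17,286. Book value $25,930.
Accumulated through year 3 = $120,043 − $25,930 = $94,113.

$94,113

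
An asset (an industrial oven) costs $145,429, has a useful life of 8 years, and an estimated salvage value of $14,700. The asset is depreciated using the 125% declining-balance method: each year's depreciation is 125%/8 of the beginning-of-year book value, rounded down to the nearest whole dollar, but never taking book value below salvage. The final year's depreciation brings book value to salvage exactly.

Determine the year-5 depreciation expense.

Depreciable base = $145,429 − $14,700 = $130,729.
Year 1: ⌊$145,429 × 125%/8⌋ = $22,723. Book value $122,706.
Year 2: ⌊$122,706 × 125%/8⌋ = $19,172. Book value $103,534.
Year 3: ⌊$103,534 × 125%/8⌋ = $16,177. Book value $87,357.
Year 4: ⌊$87,357 × 125%/8⌋ = $13,649. Book value $73,708.
Year 5: ⌊$73,708 × 125%/8⌋ = $11,516. Book value $62,192.

$11,516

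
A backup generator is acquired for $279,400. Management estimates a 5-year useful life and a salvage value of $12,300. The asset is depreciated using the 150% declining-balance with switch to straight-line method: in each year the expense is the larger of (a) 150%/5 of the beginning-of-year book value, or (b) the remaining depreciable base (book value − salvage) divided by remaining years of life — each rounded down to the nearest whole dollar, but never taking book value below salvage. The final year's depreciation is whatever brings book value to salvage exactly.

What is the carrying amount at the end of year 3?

$95,371

Depreciable base = $279,400 − $12,300 = $267,100.
Year 1: DB = ⌊$279,400 × 150%/5⌋ = $83,820; SL = ⌊$267,100/5⌋ = $53,420 → take DB $83,820. Book value $195,580.
Year 2: DB = ⌊$195,580 × 150%/5⌋ = $58,674; SL = ⌊$183,280/4⌋ = $45,820 → take DB $58,674. Book value $136,906.
Year 3: DB = ⌊$136,906 × 150%/5⌋ = $41,071; SL = ⌊$124,606/3⌋ = $41,535 → take SL $41,535. Book value $95,371.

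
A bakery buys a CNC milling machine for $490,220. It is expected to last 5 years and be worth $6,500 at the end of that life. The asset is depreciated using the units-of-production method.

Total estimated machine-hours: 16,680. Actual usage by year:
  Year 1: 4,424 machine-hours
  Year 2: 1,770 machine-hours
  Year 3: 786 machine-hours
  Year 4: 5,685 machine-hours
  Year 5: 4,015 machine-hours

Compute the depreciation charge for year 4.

Depreciable base = $490,220 − $6,500 = $483,720.
Rate = $483,720 / 16,680 machine-hours = $29 per machine-hour.
Year 1: 4,424 × $29 = $128,296. Book value $361,924.
Year 2: 1,770 × $29 = $51,330. Book value $310,594.
Year 3: 786 × $29 = $22,794. Book value $287,800.
Year 4: 5,685 × $29 = $164,865. Book value $122,935.

$164,865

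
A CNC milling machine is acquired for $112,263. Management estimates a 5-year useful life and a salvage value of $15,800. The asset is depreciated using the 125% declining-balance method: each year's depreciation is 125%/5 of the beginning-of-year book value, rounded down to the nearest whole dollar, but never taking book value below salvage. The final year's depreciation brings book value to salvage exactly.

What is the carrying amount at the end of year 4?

$35,522

Depreciable base = $112,263 − $15,800 = $96,463.
Year 1: ⌊$112,263 × 125%/5⌋ = $28,065. Book value $84,198.
Year 2: ⌊$84,198 × 125%/5⌋ = $21,049. Book value $63,149.
Year 3: ⌊$63,149 × 125%/5⌋ = $15,787. Book value $47,362.
Year 4: ⌊$47,362 × 125%/5⌋ = $11,840. Book value $35,522.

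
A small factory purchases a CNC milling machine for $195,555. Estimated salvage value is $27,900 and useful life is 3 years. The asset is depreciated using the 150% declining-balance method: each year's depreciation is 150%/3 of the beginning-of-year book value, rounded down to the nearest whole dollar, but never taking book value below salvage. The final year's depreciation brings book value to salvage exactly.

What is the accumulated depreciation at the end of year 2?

$146,666

Depreciable base = $195,555 − $27,900 = $167,655.
Year 1: ⌊$195,555 × 150%/3⌋ = $97,777. Book value $97,778.
Year 2: ⌊$97,778 × 150%/3⌋ = $48,889. Book value $48,889.
Accumulated through year 2 = $195,555 − $48,889 = $146,666.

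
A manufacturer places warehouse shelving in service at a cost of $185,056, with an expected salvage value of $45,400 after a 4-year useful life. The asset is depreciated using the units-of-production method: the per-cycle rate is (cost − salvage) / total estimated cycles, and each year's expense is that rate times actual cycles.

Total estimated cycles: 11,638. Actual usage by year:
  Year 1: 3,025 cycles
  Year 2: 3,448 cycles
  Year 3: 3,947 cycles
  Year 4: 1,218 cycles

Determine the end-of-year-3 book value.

$60,016

Depreciable base = $185,056 − $45,400 = $139,656.
Rate = $139,656 / 11,638 cycles = $12 per cycle.
Year 1: 3,025 × $12 = $36,300. Book value $148,756.
Year 2: 3,448 × $12 = $41,376. Book value $107,380.
Year 3: 3,947 × $12 = $47,364. Book value $60,016.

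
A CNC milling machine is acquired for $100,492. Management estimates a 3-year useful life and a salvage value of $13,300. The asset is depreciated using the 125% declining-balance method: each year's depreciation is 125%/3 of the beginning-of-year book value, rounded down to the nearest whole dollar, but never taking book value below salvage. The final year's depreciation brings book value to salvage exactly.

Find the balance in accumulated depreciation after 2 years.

$66,296

Depreciable base = $100,492 − $13,300 = $87,192.
Year 1: ⌊$100,492 × 125%/3⌋ = $41,871. Book value $58,621.
Year 2: ⌊$58,621 × 125%/3⌋ = $24,425. Book value $34,196.
Accumulated through year 2 = $100,492 − $34,196 = $66,296.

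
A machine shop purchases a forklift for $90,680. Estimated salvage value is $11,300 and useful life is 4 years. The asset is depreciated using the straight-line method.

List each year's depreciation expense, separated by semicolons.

Depreciable base = $90,680 − $11,300 = $79,380.
Annual expense = $79,380 / 4 = $19,845.
End of year 1: book value $70,835.
End of year 2: book value $50,990.
End of year 3: book value $31,145.
End of year 4: book value $11,300.

$19,845; $19,845; $19,845; $19,845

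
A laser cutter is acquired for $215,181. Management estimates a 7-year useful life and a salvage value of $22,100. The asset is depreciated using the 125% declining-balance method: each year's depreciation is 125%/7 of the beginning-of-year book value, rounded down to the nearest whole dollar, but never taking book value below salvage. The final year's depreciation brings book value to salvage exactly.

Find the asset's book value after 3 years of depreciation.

Depreciable base = $215,181 − $22,100 = $193,081.
Year 1: ⌊$215,181 × 125%/7⌋ = $38,425. Book value $176,756.
Year 2: ⌊$176,756 × 125%/7⌋ = $31,563. Book value $145,193.
Year 3: ⌊$145,193 × 125%/7⌋ = $25,927. Book value $119,266.

$119,266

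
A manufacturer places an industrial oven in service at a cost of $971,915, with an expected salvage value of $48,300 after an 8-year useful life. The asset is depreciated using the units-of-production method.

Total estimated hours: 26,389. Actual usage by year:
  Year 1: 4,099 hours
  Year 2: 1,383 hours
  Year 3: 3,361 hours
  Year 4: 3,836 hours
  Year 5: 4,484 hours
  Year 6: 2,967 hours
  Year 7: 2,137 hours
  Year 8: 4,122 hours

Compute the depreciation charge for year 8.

$144,270

Depreciable base = $971,915 − $48,300 = $923,615.
Rate = $923,615 / 26,389 hours = $35 per hour.
Year 1: 4,099 × $35 = $143,465. Book value $828,450.
Year 2: 1,383 × $35 = $48,405. Book value $780,045.
Year 3: 3,361 × $35 = $117,635. Book value $662,410.
Year 4: 3,836 × $35 = $134,260. Book value $528,150.
Year 5: 4,484 × $35 = $156,940. Book value $371,210.
Year 6: 2,967 × $35 = $103,845. Book value $267,365.
Year 7: 2,137 × $35 = $74,795. Book value $192,570.
Year 8: 4,122 × $35 = $144,270. Book value $48,300.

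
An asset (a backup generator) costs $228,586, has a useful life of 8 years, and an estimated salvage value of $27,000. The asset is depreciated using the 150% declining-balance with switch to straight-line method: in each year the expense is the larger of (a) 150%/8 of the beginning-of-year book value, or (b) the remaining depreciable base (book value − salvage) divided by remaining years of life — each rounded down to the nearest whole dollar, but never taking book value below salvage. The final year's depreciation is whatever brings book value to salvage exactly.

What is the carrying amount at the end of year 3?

$122,610

Depreciable base = $228,586 − $27,000 = $201,586.
Year 1: DB = ⌊$228,586 × 150%/8⌋ = $42,859; SL = ⌊$201,586/8⌋ = $25,198 → take DB $42,859. Book value $185,727.
Year 2: DB = ⌊$185,727 × 150%/8⌋ = $34,823; SL = ⌊$158,727/7⌋ = $22,675 → take DB $34,823. Book value $150,904.
Year 3: DB = ⌊$150,904 × 150%/8⌋ = $28,294; SL = ⌊$123,904/6⌋ = $20,650 → take DB $28,294. Book value $122,610.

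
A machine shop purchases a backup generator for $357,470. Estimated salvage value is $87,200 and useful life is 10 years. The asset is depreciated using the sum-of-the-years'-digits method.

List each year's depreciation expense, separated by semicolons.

$49,140; $44,226; $39,312; $34,398; $29,484; $24,570; $19,656; $14,742; $9,828; $4,914

Depreciable base = $357,470 − $87,200 = $270,270.
Sum of the years' digits = 10+9+8+7+6+5+4+3+2+1 = 55.
Year 1: $270,270 × 10/55 = $49,140. Book value $308,330.
Year 2: $270,270 × 9/55 = $44,226. Book value $264,104.
Year 3: $270,270 × 8/55 = $39,312. Book value $224,792.
Year 4: $270,270 × 7/55 = $34,398. Book value $190,394.
Year 5: $270,270 × 6/55 = $29,484. Book value $160,910.
Year 6: $270,270 × 5/55 = $24,570. Book value $136,340.
Year 7: $270,270 × 4/55 = $19,656. Book value $116,684.
Year 8: $270,270 × 3/55 = $14,742. Book value $101,942.
Year 9: $270,270 × 2/55 = $9,828. Book value $92,114.
Year 10: $270,270 × 1/55 = $4,914. Book value $87,200.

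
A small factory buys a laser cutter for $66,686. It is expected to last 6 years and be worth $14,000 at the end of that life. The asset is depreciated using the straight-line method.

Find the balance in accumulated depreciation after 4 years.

Depreciable base = $66,686 − $14,000 = $52,686.
Annual expense = $52,686 / 6 = $8,781.
End of year 1: book value $57,905.
End of year 2: book value $49,124.
End of year 3: book value $40,343.
End of year 4: book value $31,562.
Accumulated through year 4 = $66,686 − $31,562 = $35,124.

$35,124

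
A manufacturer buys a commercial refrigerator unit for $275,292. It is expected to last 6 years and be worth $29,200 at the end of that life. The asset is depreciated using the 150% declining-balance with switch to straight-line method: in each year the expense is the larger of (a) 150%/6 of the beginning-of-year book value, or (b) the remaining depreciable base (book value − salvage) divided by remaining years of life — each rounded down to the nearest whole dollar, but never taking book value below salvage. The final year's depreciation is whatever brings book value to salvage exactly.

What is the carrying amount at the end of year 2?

Depreciable base = $275,292 − $29,200 = $246,092.
Year 1: DB = ⌊$275,292 × 150%/6⌋ = $68,823; SL = ⌊$246,092/6⌋ = $41,015 → take DB $68,823. Book value $206,469.
Year 2: DB = ⌊$206,469 × 150%/6⌋ = $51,617; SL = ⌊$177,269/5⌋ = $35,453 → take DB $51,617. Book value $154,852.

$154,852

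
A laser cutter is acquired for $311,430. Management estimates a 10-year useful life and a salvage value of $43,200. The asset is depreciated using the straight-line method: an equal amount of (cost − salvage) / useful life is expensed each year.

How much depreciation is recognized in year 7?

$26,823

Depreciable base = $311,430 − $43,200 = $268,230.
Annual expense = $268,230 / 10 = $26,823.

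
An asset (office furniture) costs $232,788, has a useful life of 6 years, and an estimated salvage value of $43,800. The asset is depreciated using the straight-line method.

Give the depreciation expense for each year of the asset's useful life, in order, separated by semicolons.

$31,498; $31,498; $31,498; $31,498; $31,498; $31,498

Depreciable base = $232,788 − $43,800 = $188,988.
Annual expense = $188,988 / 6 = $31,498.
End of year 1: book value $201,290.
End of year 2: book value $169,792.
End of year 3: book value $138,294.
End of year 4: book value $106,796.
End of year 5: book value $75,298.
End of year 6: book value $43,800.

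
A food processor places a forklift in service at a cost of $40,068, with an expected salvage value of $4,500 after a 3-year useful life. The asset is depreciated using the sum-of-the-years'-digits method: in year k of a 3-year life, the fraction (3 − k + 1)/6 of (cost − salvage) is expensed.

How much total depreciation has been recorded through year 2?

Depreciable base = $40,068 − $4,500 = $35,568.
Sum of the years' digits = 3+2+1 = 6.
Year 1: $35,568 × 3/6 = $17,784. Book value $22,284.
Year 2: $35,568 × 2/6 = $11,856. Book value $10,428.
Accumulated through year 2 = $40,068 − $10,428 = $29,640.

$29,640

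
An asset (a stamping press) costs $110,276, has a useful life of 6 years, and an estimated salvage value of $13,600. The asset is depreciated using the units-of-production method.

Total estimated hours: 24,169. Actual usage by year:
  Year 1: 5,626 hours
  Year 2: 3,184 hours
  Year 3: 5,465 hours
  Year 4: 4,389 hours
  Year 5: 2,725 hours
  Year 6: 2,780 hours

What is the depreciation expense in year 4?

Depreciable base = $110,276 − $13,600 = $96,676.
Rate = $96,676 / 24,169 hours = $4 per hour.
Year 1: 5,626 × $4 = $22,504. Book value $87,772.
Year 2: 3,184 × $4 = $12,736. Book value $75,036.
Year 3: 5,465 × $4 = $21,860. Book value $53,176.
Year 4: 4,389 × $4 = $17,556. Book value $35,620.

$17,556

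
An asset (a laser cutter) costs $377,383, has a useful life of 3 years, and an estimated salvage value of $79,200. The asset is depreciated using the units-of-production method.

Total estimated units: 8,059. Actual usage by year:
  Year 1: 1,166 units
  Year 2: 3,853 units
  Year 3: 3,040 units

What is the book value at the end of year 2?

Depreciable base = $377,383 − $79,200 = $298,183.
Rate = $298,183 / 8,059 units = $37 per unit.
Year 1: 1,166 × $37 = $43,142. Book value $334,241.
Year 2: 3,853 × $37 = $142,561. Book value $191,680.

$191,680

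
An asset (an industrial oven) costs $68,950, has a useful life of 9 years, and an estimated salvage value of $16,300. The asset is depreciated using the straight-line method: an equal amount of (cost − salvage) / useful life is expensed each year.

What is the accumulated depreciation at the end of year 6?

Depreciable base = $68,950 − $16,300 = $52,650.
Annual expense = $52,650 / 9 = $5,850.
End of year 1: book value $63,100.
End of year 2: book value $57,250.
End of year 3: book value $51,400.
End of year 4: book value $45,550.
End of year 5: book value $39,700.
End of year 6: book value $33,850.
Accumulated through year 6 = $68,950 − $33,850 = $35,100.

$35,100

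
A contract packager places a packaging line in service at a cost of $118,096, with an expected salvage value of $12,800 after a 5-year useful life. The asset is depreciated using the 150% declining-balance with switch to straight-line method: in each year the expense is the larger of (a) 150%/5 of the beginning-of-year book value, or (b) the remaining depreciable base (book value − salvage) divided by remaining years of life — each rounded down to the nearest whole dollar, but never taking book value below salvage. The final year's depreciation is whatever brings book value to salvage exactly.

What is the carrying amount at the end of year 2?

Depreciable base = $118,096 − $12,800 = $105,296.
Year 1: DB = ⌊$118,096 × 150%/5⌋ = $35,428; SL = ⌊$105,296/5⌋ = $21,059 → take DB $35,428. Book value $82,668.
Year 2: DB = ⌊$82,668 × 150%/5⌋ = $24,800; SL = ⌊$69,868/4⌋ = $17,467 → take DB $24,800. Book value $57,868.

$57,868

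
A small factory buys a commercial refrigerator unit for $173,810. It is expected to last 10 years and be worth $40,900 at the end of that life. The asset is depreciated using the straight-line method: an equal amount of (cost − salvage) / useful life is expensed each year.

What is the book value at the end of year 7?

Depreciable base = $173,810 − $40,900 = $132,910.
Annual expense = $132,910 / 10 = $13,291.
End of year 1: book value $160,519.
End of year 2: book value $147,228.
End of year 3: book value $133,937.
End of year 4: book value $120,646.
End of year 5: book value $107,355.
End of year 6: book value $94,064.
End of year 7: book value $80,773.

$80,773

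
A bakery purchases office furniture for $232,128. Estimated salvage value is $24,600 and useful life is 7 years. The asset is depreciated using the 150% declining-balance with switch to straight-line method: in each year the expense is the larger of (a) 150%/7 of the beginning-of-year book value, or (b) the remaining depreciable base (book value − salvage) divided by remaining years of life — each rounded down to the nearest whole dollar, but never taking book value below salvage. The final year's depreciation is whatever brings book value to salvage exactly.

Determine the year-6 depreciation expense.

Depreciable base = $232,128 − $24,600 = $207,528.
Year 1: DB = ⌊$232,128 × 150%/7⌋ = $49,741; SL = ⌊$207,528/7⌋ = $29,646 → take DB $49,741. Book value $182,387.
Year 2: DB = ⌊$182,387 × 150%/7⌋ = $39,082; SL = ⌊$157,787/6⌋ = $26,297 → take DB $39,082. Book value $143,305.
Year 3: DB = ⌊$143,305 × 150%/7⌋ = $30,708; SL = ⌊$118,705/5⌋ = $23,741 → take DB $30,708. Book value $112,597.
Year 4: DB = ⌊$112,597 × 150%/7⌋ = $24,127; SL = ⌊$87,997/4⌋ = $21,999 → take DB $24,127. Book value $88,470.
Year 5: DB = ⌊$88,470 × 150%/7⌋ = $18,957; SL = ⌊$63,870/3⌋ = $21,290 → take SL $21,290. Book value $67,180.
Year 6: DB = ⌊$67,180 × 150%/7⌋ = $14,395; SL = ⌊$42,580/2⌋ = $21,290 → take SL $21,290. Book value $45,890.

$21,290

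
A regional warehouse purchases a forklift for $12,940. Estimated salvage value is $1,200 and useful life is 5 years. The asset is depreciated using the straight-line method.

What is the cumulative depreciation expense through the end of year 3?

Depreciable base = $12,940 − $1,200 = $11,740.
Annual expense = $11,740 / 5 = $2,348.
End of year 1: book value $10,592.
End of year 2: book value $8,244.
End of year 3: book value $5,896.
Accumulated through year 3 = $12,940 − $5,896 = $7,044.

$7,044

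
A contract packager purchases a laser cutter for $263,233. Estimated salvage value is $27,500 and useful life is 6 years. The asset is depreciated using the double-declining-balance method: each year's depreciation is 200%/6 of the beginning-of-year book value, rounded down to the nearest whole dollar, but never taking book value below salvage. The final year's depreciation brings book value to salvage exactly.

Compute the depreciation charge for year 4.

Depreciable base = $263,233 − $27,500 = $235,733.
Year 1: ⌊$263,233 × 200%/6⌋ = $87,744. Book value $175,489.
Year 2: ⌊$175,489 × 200%/6⌋ = $58,496. Book value $116,993.
Year 3: ⌊$116,993 × 200%/6⌋ = $38,997. Book value $77,996.
Year 4: ⌊$77,996 × 200%/6⌋ = $25,998. Book value $51,998.

$25,998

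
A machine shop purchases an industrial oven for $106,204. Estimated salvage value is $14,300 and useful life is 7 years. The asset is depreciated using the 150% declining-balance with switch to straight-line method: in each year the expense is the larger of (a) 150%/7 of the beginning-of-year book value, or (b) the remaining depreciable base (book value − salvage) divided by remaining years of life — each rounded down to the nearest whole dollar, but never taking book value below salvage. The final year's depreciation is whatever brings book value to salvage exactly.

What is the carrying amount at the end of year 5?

Depreciable base = $106,204 − $14,300 = $91,904.
Year 1: DB = ⌊$106,204 × 150%/7⌋ = $22,758; SL = ⌊$91,904/7⌋ = $13,129 → take DB $22,758. Book value $83,446.
Year 2: DB = ⌊$83,446 × 150%/7⌋ = $17,881; SL = ⌊$69,146/6⌋ = $11,524 → take DB $17,881. Book value $65,565.
Year 3: DB = ⌊$65,565 × 150%/7⌋ = $14,049; SL = ⌊$51,265/5⌋ = $10,253 → take DB $14,049. Book value $51,516.
Year 4: DB = ⌊$51,516 × 150%/7⌋ = $11,039; SL = ⌊$37,216/4⌋ = $9,304 → take DB $11,039. Book value $40,477.
Year 5: DB = ⌊$40,477 × 150%/7⌋ = $8,673; SL = ⌊$26,177/3⌋ = $8,725 → take SL $8,725. Book value $31,752.

$31,752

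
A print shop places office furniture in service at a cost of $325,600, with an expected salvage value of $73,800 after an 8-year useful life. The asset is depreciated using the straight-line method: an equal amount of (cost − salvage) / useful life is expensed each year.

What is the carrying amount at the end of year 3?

Depreciable base = $325,600 − $73,800 = $251,800.
Annual expense = $251,800 / 8 = $31,475.
End of year 1: book value $294,125.
End of year 2: book value $262,650.
End of year 3: book value $231,175.

$231,175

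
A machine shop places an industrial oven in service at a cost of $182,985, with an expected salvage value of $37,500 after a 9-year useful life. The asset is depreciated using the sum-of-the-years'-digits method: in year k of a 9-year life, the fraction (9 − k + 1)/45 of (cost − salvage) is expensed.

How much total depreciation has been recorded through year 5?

$113,155

Depreciable base = $182,985 − $37,500 = $145,485.
Sum of the years' digits = 9+8+7+6+5+4+3+2+1 = 45.
Year 1: $145,485 × 9/45 = $29,097. Book value $153,888.
Year 2: $145,485 × 8/45 = $25,864. Book value $128,024.
Year 3: $145,485 × 7/45 = $22,631. Book value $105,393.
Year 4: $145,485 × 6/45 = $19,398. Book value $85,995.
Year 5: $145,485 × 5/45 = $16,165. Book value $69,830.
Accumulated through year 5 = $182,985 − $69,830 = $113,155.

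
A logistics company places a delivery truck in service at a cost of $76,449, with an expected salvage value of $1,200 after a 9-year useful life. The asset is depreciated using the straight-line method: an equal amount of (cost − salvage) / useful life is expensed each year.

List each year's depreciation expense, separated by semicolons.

$8,361; $8,361; $8,361; $8,361; $8,361; $8,361; $8,361; $8,361; $8,361

Depreciable base = $76,449 − $1,200 = $75,249.
Annual expense = $75,249 / 9 = $8,361.
End of year 1: book value $68,088.
End of year 2: book value $59,727.
End of year 3: book value $51,366.
End of year 4: book value $43,005.
End of year 5: book value $34,644.
End of year 6: book value $26,283.
End of year 7: book value $17,922.
End of year 8: book value $9,561.
End of year 9: book value $1,200.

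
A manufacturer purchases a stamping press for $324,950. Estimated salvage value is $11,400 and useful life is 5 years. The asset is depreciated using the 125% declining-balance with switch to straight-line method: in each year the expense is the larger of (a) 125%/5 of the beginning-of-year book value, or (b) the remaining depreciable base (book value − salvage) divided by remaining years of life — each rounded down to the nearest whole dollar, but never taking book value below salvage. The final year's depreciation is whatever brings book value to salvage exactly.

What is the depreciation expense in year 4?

$57,128

Depreciable base = $324,950 − $11,400 = $313,550.
Year 1: DB = ⌊$324,950 × 125%/5⌋ = $81,237; SL = ⌊$313,550/5⌋ = $62,710 → take DB $81,237. Book value $243,713.
Year 2: DB = ⌊$243,713 × 125%/5⌋ = $60,928; SL = ⌊$232,313/4⌋ = $58,078 → take DB $60,928. Book value $182,785.
Year 3: DB = ⌊$182,785 × 125%/5⌋ = $45,696; SL = ⌊$171,385/3⌋ = $57,128 → take SL $57,128. Book value $125,657.
Year 4: DB = ⌊$125,657 × 125%/5⌋ = $31,414; SL = ⌊$114,257/2⌋ = $57,128 → take SL $57,128. Book value $68,529.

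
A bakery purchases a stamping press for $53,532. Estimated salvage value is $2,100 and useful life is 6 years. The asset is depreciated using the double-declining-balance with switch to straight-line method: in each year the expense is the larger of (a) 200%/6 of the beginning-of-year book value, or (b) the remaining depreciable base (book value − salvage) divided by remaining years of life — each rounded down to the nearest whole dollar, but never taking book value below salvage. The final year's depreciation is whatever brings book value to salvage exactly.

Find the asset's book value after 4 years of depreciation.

Depreciable base = $53,532 − $2,100 = $51,432.
Year 1: DB = ⌊$53,532 × 200%/6⌋ = $17,844; SL = ⌊$51,432/6⌋ = $8,572 → take DB $17,844. Book value $35,688.
Year 2: DB = ⌊$35,688 × 200%/6⌋ = $11,896; SL = ⌊$33,588/5⌋ = $6,717 → take DB $11,896. Book value $23,792.
Year 3: DB = ⌊$23,792 × 200%/6⌋ = $7,930; SL = ⌊$21,692/4⌋ = $5,423 → take DB $7,930. Book value $15,862.
Year 4: DB = ⌊$15,862 × 200%/6⌋ = $5,287; SL = ⌊$13,762/3⌋ = $4,587 → take DB $5,287. Book value $10,575.

$10,575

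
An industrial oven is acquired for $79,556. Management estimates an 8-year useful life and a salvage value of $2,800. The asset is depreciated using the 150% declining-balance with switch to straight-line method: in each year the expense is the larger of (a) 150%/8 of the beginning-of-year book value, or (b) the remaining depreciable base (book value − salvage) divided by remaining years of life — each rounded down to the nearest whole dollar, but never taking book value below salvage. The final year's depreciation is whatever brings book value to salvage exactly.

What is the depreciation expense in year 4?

Depreciable base = $79,556 − $2,800 = $76,756.
Year 1: DB = ⌊$79,556 × 150%/8⌋ = $14,916; SL = ⌊$76,756/8⌋ = $9,594 → take DB $14,916. Book value $64,640.
Year 2: DB = ⌊$64,640 × 150%/8⌋ = $12,120; SL = ⌊$61,840/7⌋ = $8,834 → take DB $12,120. Book value $52,520.
Year 3: DB = ⌊$52,520 × 150%/8⌋ = $9,847; SL = ⌊$49,720/6⌋ = $8,286 → take DB $9,847. Book value $42,673.
Year 4: DB = ⌊$42,673 × 150%/8⌋ = $8,001; SL = ⌊$39,873/5⌋ = $7,974 → take DB $8,001. Book value $34,672.

$8,001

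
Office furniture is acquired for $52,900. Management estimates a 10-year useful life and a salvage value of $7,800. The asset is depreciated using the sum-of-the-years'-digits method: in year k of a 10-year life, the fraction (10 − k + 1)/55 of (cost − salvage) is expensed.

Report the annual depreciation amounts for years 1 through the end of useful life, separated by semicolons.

Depreciable base = $52,900 − $7,800 = $45,100.
Sum of the years' digits = 10+9+8+7+6+5+4+3+2+1 = 55.
Year 1: $45,100 × 10/55 = $8,200. Book value $44,700.
Year 2: $45,100 × 9/55 = $7,380. Book value $37,320.
Year 3: $45,100 × 8/55 = $6,560. Book value $30,760.
Year 4: $45,100 × 7/55 = $5,740. Book value $25,020.
Year 5: $45,100 × 6/55 = $4,920. Book value $20,100.
Year 6: $45,100 × 5/55 = $4,100. Book value $16,000.
Year 7: $45,100 × 4/55 = $3,280. Book value $12,720.
Year 8: $45,100 × 3/55 = $2,460. Book value $10,260.
Year 9: $45,100 × 2/55 = $1,640. Book value $8,620.
Year 10: $45,100 × 1/55 = $820. Book value $7,800.

$8,200; $7,380; $6,560; $5,740; $4,920; $4,100; $3,280; $2,460; $1,640; $820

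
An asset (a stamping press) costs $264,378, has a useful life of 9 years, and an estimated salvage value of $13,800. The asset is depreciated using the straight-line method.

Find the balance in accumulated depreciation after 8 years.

Depreciable base = $264,378 − $13,800 = $250,578.
Annual expense = $250,578 / 9 = $27,842.
End of year 1: book value $236,536.
End of year 2: book value $208,694.
End of year 3: book value $180,852.
End of year 4: book value $153,010.
End of year 5: book value $125,168.
End of year 6: book value $97,326.
End of year 7: book value $69,484.
End of year 8: book value $41,642.
Accumulated through year 8 = $264,378 − $41,642 = $222,736.

$222,736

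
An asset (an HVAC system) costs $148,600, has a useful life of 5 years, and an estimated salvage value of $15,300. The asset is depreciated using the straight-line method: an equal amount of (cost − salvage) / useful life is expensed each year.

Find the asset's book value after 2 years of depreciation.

$95,280

Depreciable base = $148,600 − $15,300 = $133,300.
Annual expense = $133,300 / 5 = $26,660.
End of year 1: book value $121,940.
End of year 2: book value $95,280.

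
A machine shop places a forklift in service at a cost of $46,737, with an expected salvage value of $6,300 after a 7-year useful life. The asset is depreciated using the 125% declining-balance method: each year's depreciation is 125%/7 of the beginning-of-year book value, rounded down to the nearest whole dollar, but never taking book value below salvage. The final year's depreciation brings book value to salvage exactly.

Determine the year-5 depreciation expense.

Depreciable base = $46,737 − $6,300 = $40,437.
Year 1: ⌊$46,737 × 125%/7⌋ = $8,345. Book value $38,392.
Year 2: ⌊$38,392 × 125%/7⌋ = $6,855. Book value $31,537.
Year 3: ⌊$31,537 × 125%/7⌋ = $5,631. Book value $25,906.
Year 4: ⌊$25,906 × 125%/7⌋ = $4,626. Book value $21,280.
Year 5: ⌊$21,280 × 125%/7⌋ = $3,800. Book value $17,480.

$3,800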